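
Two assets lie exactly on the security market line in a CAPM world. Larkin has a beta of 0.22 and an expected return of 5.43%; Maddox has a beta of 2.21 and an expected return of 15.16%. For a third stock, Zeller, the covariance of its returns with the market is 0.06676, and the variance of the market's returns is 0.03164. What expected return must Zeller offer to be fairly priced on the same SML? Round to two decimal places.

14.67%

MRP = (15.16% − 5.43%) / (2.21 − 0.22) = 4.8894%
R_f = 5.43% − 0.22 × 4.8894% = 4.3543%
β_Zeller = Cov / Var(R_m) = 0.06676 / 0.03164 = 2.1100
E(R_Zeller) = R_f + β × MRP = 4.3543% + 2.1100 × 4.8894% = 14.67%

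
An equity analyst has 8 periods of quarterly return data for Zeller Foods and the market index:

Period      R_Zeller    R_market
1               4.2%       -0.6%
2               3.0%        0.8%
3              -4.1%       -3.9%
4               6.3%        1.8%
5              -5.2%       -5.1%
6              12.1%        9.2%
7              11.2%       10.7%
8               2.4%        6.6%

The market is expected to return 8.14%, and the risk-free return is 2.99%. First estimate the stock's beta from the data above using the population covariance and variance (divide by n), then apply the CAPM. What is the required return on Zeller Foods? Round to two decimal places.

Mean R_i = (4.2 + 3.0 − 4.1 + 6.3 − 5.2 + 12.1 + 11.2 + 2.4) / 8 = 3.7375%
Mean R_m = (-0.6 + 0.8 − 3.9 + 1.8 − 5.1 + 9.2 + 10.7 + 6.6) / 8 = 2.4375%
Σ(R_i − R̄_i)(R_m − R̄_m) = 227.8488  ⇒  Cov = 227.8488 / 8 = 28.4811
Σ(R_m − R̄_m)² = 240.6188  ⇒  Var(R_m) = 240.6188 / 8 = 30.0774
β = Cov / Var(R_m) = 28.4811 / 30.0774 = 0.9469
MRP = 8.14% − 2.99% = 5.15%
E(R) = R_f + β × MRP = 2.99% + 0.9469 × 5.15% = 7.87%

7.87%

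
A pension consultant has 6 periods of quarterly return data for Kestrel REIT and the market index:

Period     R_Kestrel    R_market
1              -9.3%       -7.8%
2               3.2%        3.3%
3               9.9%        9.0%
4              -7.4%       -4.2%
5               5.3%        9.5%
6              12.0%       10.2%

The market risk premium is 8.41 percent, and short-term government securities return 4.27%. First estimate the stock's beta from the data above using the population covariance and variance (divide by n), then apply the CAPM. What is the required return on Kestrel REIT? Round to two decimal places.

Mean R_i = (-9.3 + 3.2 + 9.9 − 7.4 + 5.3 + 12.0) / 6 = 2.2833%
Mean R_m = (-7.8 + 3.3 + 9.0 − 4.2 + 9.5 + 10.2) / 6 = 3.3333%
Σ(R_i − R̄_i)(R_m − R̄_m) = 330.3633  ⇒  Cov = 330.3633 / 6 = 55.0606
Σ(R_m − R̄_m)² = 297.9933  ⇒  Var(R_m) = 297.9933 / 6 = 49.6656
β = Cov / Var(R_m) = 55.0606 / 49.6656 = 1.1086
E(R) = R_f + β × MRP = 4.27% + 1.1086 × 8.41% = 13.59%

13.59%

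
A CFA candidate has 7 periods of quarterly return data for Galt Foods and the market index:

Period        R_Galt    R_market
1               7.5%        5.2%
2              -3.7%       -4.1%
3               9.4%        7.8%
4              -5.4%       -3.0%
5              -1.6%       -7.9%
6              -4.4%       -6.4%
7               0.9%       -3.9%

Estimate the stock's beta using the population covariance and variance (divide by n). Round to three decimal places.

Mean R_i = (7.5 − 3.7 + 9.4 − 5.4 − 1.6 − 4.4 + 0.9) / 7 = 0.3857%
Mean R_m = (5.2 − 4.1 + 7.8 − 3.0 − 7.9 − 6.4 − 3.9) / 7 = -1.7571%
Σ(R_i − R̄_i)(R_m − R̄_m) = 185.7243  ⇒  Cov = 185.7243 / 7 = 26.5320
Σ(R_m − R̄_m)² = 210.6571  ⇒  Var(R_m) = 210.6571 / 7 = 30.0939
β = Cov / Var(R_m) = 26.5320 / 30.0939 = 0.8816

0.882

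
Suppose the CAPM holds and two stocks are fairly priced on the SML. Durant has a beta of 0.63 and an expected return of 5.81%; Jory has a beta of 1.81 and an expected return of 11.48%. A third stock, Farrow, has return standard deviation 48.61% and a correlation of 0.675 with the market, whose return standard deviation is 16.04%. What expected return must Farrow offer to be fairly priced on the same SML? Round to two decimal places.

MRP = (11.48% − 5.81%) / (1.81 − 0.63) = 4.8051%
R_f = 5.81% − 0.63 × 4.8051% = 2.7828%
β_Farrow = ρ·σ_i/σ_m = 0.675 × 48.61 / 16.04 = 2.0456
E(R_Farrow) = R_f + β × MRP = 2.7828% + 2.0456 × 4.8051% = 12.61%

12.61%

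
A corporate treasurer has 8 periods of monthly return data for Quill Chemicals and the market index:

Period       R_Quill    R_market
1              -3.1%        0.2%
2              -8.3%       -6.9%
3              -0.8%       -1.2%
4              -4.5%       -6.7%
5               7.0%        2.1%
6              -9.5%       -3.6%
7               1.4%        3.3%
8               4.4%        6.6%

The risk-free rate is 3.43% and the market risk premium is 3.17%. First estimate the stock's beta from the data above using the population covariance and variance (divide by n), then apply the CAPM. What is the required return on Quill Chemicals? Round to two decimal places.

Mean R_i = (-3.1 − 8.3 − 0.8 − 4.5 + 7.0 − 9.5 + 1.4 + 4.4) / 8 = -1.6750%
Mean R_m = (0.2 − 6.9 − 1.2 − 6.7 + 2.1 − 3.6 + 3.3 + 6.6) / 8 = -0.7750%
Σ(R_i − R̄_i)(R_m − R̄_m) = 159.9350  ⇒  Cov = 159.9350 / 8 = 19.9919
Σ(R_m − R̄_m)² = 160.9950  ⇒  Var(R_m) = 160.9950 / 8 = 20.1244
β = Cov / Var(R_m) = 19.9919 / 20.1244 = 0.9934
E(R) = R_f + β × MRP = 3.43% + 0.9934 × 3.17% = 6.58%

6.58%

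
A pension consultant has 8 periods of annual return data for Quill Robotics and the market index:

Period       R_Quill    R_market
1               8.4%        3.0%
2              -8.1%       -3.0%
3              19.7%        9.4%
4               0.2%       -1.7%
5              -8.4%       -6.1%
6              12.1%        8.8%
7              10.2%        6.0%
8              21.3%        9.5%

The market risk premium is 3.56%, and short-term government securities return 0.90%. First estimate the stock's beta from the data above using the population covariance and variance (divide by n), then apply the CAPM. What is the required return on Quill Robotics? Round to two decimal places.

Mean R_i = (8.4 − 8.1 + 19.7 + 0.2 − 8.4 + 12.1 + 10.2 + 21.3) / 8 = 6.9250%
Mean R_m = (3.0 − 3.0 + 9.4 − 1.7 − 6.1 + 8.8 + 6.0 + 9.5) / 8 = 3.2375%
Σ(R_i − R̄_i)(R_m − R̄_m) = 476.2525  ⇒  Cov = 476.2525 / 8 = 59.5316
Σ(R_m − R̄_m)² = 266.2988  ⇒  Var(R_m) = 266.2988 / 8 = 33.2874
β = Cov / Var(R_m) = 59.5316 / 33.2874 = 1.7884
E(R) = R_f + β × MRP = 0.90% + 1.7884 × 3.56% = 7.27%

7.27%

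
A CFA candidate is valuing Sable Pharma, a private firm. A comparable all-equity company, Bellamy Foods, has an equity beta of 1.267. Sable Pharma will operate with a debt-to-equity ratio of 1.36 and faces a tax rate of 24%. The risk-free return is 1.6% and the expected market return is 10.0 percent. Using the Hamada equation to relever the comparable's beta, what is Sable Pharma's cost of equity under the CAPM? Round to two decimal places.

β_L = β_U × [1 + (1 − t)(D/E)] = 1.267 × [1 + (1 − 0.24) × 1.36]
    = 1.267 × [1 + 0.76 × 1.36] = 1.267 × 2.0336 = 2.5766
MRP = 10.0% − 1.6% = 8.40%
E(R) = R_f + β_L × MRP = 1.6% + 2.5766 × 8.4% = 23.24%

23.24%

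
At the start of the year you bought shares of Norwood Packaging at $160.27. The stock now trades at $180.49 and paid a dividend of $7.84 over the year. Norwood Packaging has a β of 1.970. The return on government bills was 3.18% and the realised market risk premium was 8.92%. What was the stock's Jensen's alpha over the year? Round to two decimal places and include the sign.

Realised HPR = (P1 + D1 − P0) / P0 = (180.49 + 7.84 − 160.27) / 160.27 = 28.06 / 160.27 = 17.5080%
CAPM required = R_f + β·MRP = 3.18% + 1.970 × 8.92% = 20.75240%
α = realised − required = 17.5080% − 20.75240% = -3.24%

-3.24%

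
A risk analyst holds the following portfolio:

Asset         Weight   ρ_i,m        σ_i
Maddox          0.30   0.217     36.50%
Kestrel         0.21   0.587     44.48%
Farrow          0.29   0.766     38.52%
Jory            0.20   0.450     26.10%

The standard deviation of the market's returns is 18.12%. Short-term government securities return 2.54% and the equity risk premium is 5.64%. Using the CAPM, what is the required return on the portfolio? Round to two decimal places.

8.38%

β_Maddox = 0.217 × 36.50% / 18.12% = 0.4371
β_Kestrel = 0.587 × 44.48% / 18.12% = 1.4409
β_Farrow = 0.766 × 38.52% / 18.12% = 1.6284
β_Jory = 0.450 × 26.10% / 18.12% = 0.6482
β_P = Σ w_i β_i = 0.30×0.4371 + 0.21×1.4409 + 0.29×1.6284 + 0.20×0.6482 = 1.0356
E(R_P) = R_f + β_P × MRP = 2.54% + 1.0356 × 5.64% = 8.38%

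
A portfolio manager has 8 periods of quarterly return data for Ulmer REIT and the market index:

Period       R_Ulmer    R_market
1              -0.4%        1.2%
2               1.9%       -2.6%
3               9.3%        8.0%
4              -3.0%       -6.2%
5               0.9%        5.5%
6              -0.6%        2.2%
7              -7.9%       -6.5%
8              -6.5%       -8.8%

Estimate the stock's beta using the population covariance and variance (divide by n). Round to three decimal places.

0.750

Mean R_i = (-0.4 + 1.9 + 9.3 − 3.0 + 0.9 − 0.6 − 7.9 − 6.5) / 8 = -0.7875%
Mean R_m = (1.2 − 2.6 + 8.0 − 6.2 + 5.5 + 2.2 − 6.5 − 8.8) / 8 = -0.9000%
Σ(R_i − R̄_i)(R_m − R̄_m) = 194.0900  ⇒  Cov = 194.0900 / 8 = 24.2613
Σ(R_m − R̄_m)² = 258.9400  ⇒  Var(R_m) = 258.9400 / 8 = 32.3675
β = Cov / Var(R_m) = 24.2613 / 32.3675 = 0.7496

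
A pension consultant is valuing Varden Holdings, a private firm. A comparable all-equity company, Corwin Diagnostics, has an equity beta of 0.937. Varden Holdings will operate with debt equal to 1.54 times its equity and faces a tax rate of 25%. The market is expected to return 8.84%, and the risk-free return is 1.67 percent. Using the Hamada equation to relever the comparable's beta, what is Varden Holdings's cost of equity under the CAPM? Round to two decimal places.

16.15%

β_L = β_U × [1 + (1 − t)(D/E)] = 0.937 × [1 + (1 − 0.25) × 1.54]
    = 0.937 × [1 + 0.75 × 1.54] = 0.937 × 2.1550 = 2.0192
MRP = 8.84% − 1.67% = 7.17%
E(R) = R_f + β_L × MRP = 1.67% + 2.0192 × 7.17% = 16.15%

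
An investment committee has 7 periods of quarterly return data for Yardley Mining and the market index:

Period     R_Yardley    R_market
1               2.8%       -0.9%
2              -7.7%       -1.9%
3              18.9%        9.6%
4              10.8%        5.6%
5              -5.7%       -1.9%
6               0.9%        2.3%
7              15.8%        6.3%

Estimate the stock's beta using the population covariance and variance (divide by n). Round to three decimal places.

Mean R_i = (2.8 − 7.7 + 18.9 + 10.8 − 5.7 + 0.9 + 15.8) / 7 = 5.1143%
Mean R_m = (-0.9 − 1.9 + 9.6 + 5.6 − 1.9 + 2.3 + 6.3) / 7 = 2.7286%
Σ(R_i − R̄_i)(R_m − R̄_m) = 268.7871  ⇒  Cov = 268.7871 / 7 = 38.3982
Σ(R_m − R̄_m)² = 124.4143  ⇒  Var(R_m) = 124.4143 / 7 = 17.7735
β = Cov / Var(R_m) = 38.3982 / 17.7735 = 2.1604

2.160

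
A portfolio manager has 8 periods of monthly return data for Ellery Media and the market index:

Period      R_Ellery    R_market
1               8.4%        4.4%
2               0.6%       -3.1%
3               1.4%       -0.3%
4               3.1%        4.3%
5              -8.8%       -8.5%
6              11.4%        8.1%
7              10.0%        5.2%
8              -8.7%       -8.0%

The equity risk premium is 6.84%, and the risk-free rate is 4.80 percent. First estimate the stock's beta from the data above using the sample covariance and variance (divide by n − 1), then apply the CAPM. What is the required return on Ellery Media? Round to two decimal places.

Mean R_i = (8.4 + 0.6 + 1.4 + 3.1 − 8.8 + 11.4 + 10.0 − 8.7) / 8 = 2.1750%
Mean R_m = (4.4 − 3.1 − 0.3 + 4.3 − 8.5 + 8.1 + 5.2 − 8.0) / 8 = 0.2625%
Σ(R_i − R̄_i)(R_m − R̄_m) = 332.1825  ⇒  Cov = 332.1825 / 7 = 47.4546
Σ(R_m − R̄_m)² = 275.8988  ⇒  Var(R_m) = 275.8988 / 7 = 39.4141
β = Cov / Var(R_m) = 47.4546 / 39.4141 = 1.2040
E(R) = R_f + β × MRP = 4.80% + 1.2040 × 6.84% = 13.04%

13.04%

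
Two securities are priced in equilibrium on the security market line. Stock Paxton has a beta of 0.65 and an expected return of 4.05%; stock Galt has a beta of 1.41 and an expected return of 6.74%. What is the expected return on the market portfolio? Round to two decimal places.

Both satisfy E(R) = R_f + β·MRP, so the slope of the SML is
MRP = (6.74% − 4.05%) / (1.41 − 0.65) = 2.69% / 0.76 = 3.5395%
R_f = E(R_Paxton) − β_Paxton·MRP = 4.05% − 0.65 × 3.5395% = 1.7493%
E(R_m) = R_f + MRP = 1.7493% + 3.5395% = 5.29%

5.29%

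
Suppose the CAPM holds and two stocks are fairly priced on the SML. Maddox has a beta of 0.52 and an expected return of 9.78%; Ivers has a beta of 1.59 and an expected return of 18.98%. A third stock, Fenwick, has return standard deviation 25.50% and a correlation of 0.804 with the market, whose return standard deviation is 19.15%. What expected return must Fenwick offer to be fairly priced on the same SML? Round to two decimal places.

MRP = (18.98% − 9.78%) / (1.59 − 0.52) = 8.5981%
R_f = 9.78% − 0.52 × 8.5981% = 5.3090%
β_Fenwick = ρ·σ_i/σ_m = 0.804 × 25.50 / 19.15 = 1.0706
E(R_Fenwick) = R_f + β × MRP = 5.3090% + 1.0706 × 8.5981% = 14.51%

14.51%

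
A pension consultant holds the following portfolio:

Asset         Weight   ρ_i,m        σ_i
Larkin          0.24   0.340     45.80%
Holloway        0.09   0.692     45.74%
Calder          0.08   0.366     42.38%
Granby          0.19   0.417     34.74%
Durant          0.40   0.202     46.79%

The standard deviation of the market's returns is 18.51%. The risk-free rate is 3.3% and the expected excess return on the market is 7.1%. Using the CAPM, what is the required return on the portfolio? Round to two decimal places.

8.81%

β_Larkin = 0.340 × 45.80% / 18.51% = 0.8413
β_Holloway = 0.692 × 45.74% / 18.51% = 1.7100
β_Calder = 0.366 × 42.38% / 18.51% = 0.8380
β_Granby = 0.417 × 34.74% / 18.51% = 0.7826
β_Durant = 0.202 × 46.79% / 18.51% = 0.5106
β_P = Σ w_i β_i = 0.24×0.8413 + 0.09×1.7100 + 0.08×0.8380 + 0.19×0.7826 + 0.40×0.5106 = 0.7758
E(R_P) = R_f + β_P × MRP = 3.3% + 0.7758 × 7.1% = 8.81%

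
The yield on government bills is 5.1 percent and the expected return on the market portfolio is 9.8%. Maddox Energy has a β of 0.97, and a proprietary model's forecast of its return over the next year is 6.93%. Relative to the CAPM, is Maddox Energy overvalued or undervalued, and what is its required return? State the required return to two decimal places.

MRP = 9.8% − 5.1% = 4.70%
Required return = R_f + β·MRP = 5.1% + 0.97 × 4.7% = 9.66%
Forecast 6.93% < required 9.66% → the stock plots below the SML → overvalued.

Overvalued; required return 9.66%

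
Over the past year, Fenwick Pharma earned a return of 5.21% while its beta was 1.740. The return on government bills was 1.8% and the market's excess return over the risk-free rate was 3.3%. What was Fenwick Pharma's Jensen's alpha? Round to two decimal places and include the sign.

-2.33%

CAPM benchmark = R_f + β(R_m − R_f) = 1.8% + 1.740 × 3.3% = 7.5420%
α = actual − benchmark = 5.21% − 7.5420% = -2.33%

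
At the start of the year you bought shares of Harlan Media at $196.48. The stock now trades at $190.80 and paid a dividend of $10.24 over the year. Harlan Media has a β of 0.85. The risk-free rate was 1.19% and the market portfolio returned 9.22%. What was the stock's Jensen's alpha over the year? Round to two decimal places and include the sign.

Realised HPR = (P1 + D1 − P0) / P0 = (190.80 + 10.24 − 196.48) / 196.48 = 4.56 / 196.48 = 2.3208%
MRP = 9.22% − 1.19% = 8.03%
CAPM required = R_f + β·MRP = 1.19% + 0.85 × 8.03% = 8.0155%
α = realised − required = 2.3208% − 8.0155% = -5.69%

-5.69%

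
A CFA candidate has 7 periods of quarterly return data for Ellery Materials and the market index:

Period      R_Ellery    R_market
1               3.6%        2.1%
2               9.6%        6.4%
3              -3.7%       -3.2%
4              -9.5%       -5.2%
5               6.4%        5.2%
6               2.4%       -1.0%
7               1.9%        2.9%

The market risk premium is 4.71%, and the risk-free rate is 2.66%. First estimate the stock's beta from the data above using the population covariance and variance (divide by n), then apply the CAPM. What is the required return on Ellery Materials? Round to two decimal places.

Mean R_i = (3.6 + 9.6 − 3.7 − 9.5 + 6.4 + 2.4 + 1.9) / 7 = 1.5286%
Mean R_m = (2.1 + 6.4 − 3.2 − 5.2 + 5.2 − 1.0 + 2.9) / 7 = 1.0286%
Σ(R_i − R̄_i)(R_m − R̄_m) = 155.6243  ⇒  Cov = 155.6243 / 7 = 22.2320
Σ(R_m − R̄_m)² = 111.6943  ⇒  Var(R_m) = 111.6943 / 7 = 15.9563
β = Cov / Var(R_m) = 22.2320 / 15.9563 = 1.3933
E(R) = R_f + β × MRP = 2.66% + 1.3933 × 4.71% = 9.22%

9.22%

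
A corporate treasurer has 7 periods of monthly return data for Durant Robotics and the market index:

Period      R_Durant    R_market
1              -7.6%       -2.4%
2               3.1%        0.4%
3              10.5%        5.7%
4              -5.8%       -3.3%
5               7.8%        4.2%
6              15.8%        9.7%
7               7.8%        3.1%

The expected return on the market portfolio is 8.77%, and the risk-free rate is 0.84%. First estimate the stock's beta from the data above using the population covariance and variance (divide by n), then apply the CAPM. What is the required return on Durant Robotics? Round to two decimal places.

15.17%

Mean R_i = (-7.6 + 3.1 + 10.5 − 5.8 + 7.8 + 15.8 + 7.8) / 7 = 4.5143%
Mean R_m = (-2.4 + 0.4 + 5.7 − 3.3 + 4.2 + 9.7 + 3.1) / 7 = 2.4857%
Σ(R_i − R̄_i)(R_m − R̄_m) = 230.1214  ⇒  Cov = 230.1214 / 7 = 32.8745
Σ(R_m − R̄_m)² = 127.3886  ⇒  Var(R_m) = 127.3886 / 7 = 18.1984
β = Cov / Var(R_m) = 32.8745 / 18.1984 = 1.8065
MRP = 8.77% − 0.84% = 7.93%
E(R) = R_f + β × MRP = 0.84% + 1.8065 × 7.93% = 15.17%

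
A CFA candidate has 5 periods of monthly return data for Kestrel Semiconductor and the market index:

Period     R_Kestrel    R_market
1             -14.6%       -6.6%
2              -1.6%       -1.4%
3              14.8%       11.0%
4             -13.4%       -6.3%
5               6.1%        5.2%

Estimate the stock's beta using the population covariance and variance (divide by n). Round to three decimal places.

1.638

Mean R_i = (-14.6 − 1.6 + 14.8 − 13.4 + 6.1) / 5 = -1.7400%
Mean R_m = (-6.6 − 1.4 + 11.0 − 6.3 + 5.2) / 5 = 0.3800%
Σ(R_i − R̄_i)(R_m − R̄_m) = 380.8460  ⇒  Cov = 380.8460 / 5 = 76.1692
Σ(R_m − R̄_m)² = 232.5280  ⇒  Var(R_m) = 232.5280 / 5 = 46.5056
β = Cov / Var(R_m) = 76.1692 / 46.5056 = 1.6379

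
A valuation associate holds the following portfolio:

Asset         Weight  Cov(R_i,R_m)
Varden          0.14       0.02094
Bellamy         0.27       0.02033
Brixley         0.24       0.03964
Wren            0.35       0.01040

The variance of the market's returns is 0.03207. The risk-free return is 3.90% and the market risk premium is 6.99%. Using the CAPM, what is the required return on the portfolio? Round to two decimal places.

8.60%

β_Varden = 0.02094 / 0.03207 = 0.6529
β_Bellamy = 0.02033 / 0.03207 = 0.6339
β_Brixley = 0.03964 / 0.03207 = 1.2360
β_Wren = 0.01040 / 0.03207 = 0.3243
β_P = Σ w_i β_i = 0.14×0.6529 + 0.27×0.6339 + 0.24×1.2360 + 0.35×0.3243 = 0.6727
E(R_P) = R_f + β_P × MRP = 3.90% + 0.6727 × 6.99% = 8.60%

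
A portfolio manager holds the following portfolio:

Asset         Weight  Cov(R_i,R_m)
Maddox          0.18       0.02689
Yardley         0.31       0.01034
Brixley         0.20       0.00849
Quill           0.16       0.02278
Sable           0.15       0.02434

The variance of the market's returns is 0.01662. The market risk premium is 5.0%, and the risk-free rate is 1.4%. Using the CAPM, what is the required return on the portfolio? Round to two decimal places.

6.53%

β_Maddox = 0.02689 / 0.01662 = 1.6179
β_Yardley = 0.01034 / 0.01662 = 0.6221
β_Brixley = 0.00849 / 0.01662 = 0.5108
β_Quill = 0.02278 / 0.01662 = 1.3706
β_Sable = 0.02434 / 0.01662 = 1.4645
β_P = Σ w_i β_i = 0.18×1.6179 + 0.31×0.6221 + 0.20×0.5108 + 0.16×1.3706 + 0.15×1.4645 = 1.0252
E(R_P) = R_f + β_P × MRP = 1.4% + 1.0252 × 5.0% = 6.53%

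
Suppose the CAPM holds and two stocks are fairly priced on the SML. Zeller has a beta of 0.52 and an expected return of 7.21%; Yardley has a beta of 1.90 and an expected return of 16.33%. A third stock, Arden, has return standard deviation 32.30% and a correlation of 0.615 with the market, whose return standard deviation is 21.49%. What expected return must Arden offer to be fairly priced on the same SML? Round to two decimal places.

9.88%

MRP = (16.33% − 7.21%) / (1.90 − 0.52) = 6.6087%
R_f = 7.21% − 0.52 × 6.6087% = 3.7735%
β_Arden = ρ·σ_i/σ_m = 0.615 × 32.30 / 21.49 = 0.9244
E(R_Arden) = R_f + β × MRP = 3.7735% + 0.9244 × 6.6087% = 9.88%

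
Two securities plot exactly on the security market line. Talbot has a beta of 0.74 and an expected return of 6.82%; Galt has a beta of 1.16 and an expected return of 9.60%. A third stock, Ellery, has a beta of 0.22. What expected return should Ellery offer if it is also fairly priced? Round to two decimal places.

3.38%

MRP (SML slope) = (9.60% − 6.82%) / (1.16 − 0.74) = 2.78% / 0.42 = 6.6190%
R_f (intercept) = 6.82% − 0.74 × 6.6190% = 1.9219%
E(R_Ellery) = R_f + β × MRP = 1.9219% + 0.22 × 6.6190% = 3.38%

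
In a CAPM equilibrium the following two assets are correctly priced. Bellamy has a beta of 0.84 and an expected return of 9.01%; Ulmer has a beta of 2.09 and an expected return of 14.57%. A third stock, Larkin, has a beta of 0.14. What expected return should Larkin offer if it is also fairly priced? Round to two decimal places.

MRP (SML slope) = (14.57% − 9.01%) / (2.09 − 0.84) = 5.56% / 1.25 = 4.4480%
R_f (intercept) = 9.01% − 0.84 × 4.4480% = 5.2737%
E(R_Larkin) = R_f + β × MRP = 5.2737% + 0.14 × 4.4480% = 5.90%

5.90%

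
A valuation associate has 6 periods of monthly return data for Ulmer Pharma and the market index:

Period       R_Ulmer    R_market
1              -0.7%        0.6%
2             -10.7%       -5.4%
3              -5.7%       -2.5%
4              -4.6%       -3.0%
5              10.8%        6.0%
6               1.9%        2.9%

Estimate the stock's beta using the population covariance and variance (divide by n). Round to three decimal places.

1.729

Mean R_i = (-0.7 − 10.7 − 5.7 − 4.6 + 10.8 + 1.9) / 6 = -1.5000%
Mean R_m = (0.6 − 5.4 − 2.5 − 3.0 + 6.0 + 2.9) / 6 = -0.2333%
Σ(R_i − R̄_i)(R_m − R̄_m) = 153.6200  ⇒  Cov = 153.6200 / 6 = 25.6033
Σ(R_m − R̄_m)² = 88.8533  ⇒  Var(R_m) = 88.8533 / 6 = 14.8089
β = Cov / Var(R_m) = 25.6033 / 14.8089 = 1.7289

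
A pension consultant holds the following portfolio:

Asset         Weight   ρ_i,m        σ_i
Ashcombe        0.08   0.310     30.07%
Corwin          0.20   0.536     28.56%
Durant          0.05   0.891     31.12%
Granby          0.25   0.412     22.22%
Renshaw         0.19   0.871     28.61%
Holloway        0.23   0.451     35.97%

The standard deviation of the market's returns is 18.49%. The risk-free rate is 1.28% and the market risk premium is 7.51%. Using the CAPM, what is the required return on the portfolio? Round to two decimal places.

7.76%

β_Ashcombe = 0.310 × 30.07% / 18.49% = 0.5041
β_Corwin = 0.536 × 28.56% / 18.49% = 0.8279
β_Durant = 0.891 × 31.12% / 18.49% = 1.4996
β_Granby = 0.412 × 22.22% / 18.49% = 0.4951
β_Renshaw = 0.871 × 28.61% / 18.49% = 1.3477
β_Holloway = 0.451 × 35.97% / 18.49% = 0.8774
β_P = Σ w_i β_i = 0.08×0.5041 + 0.20×0.8279 + 0.05×1.4996 + 0.25×0.4951 + 0.19×1.3477 + 0.23×0.8774 = 0.8625
E(R_P) = R_f + β_P × MRP = 1.28% + 0.8625 × 7.51% = 7.76%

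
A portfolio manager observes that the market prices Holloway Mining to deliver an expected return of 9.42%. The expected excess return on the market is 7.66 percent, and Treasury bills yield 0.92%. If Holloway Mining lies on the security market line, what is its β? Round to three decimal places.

1.110

β = (E(R) − R_f) / MRP = (9.42% − 0.92%) / 7.66% = 8.50% / 7.66% = 1.110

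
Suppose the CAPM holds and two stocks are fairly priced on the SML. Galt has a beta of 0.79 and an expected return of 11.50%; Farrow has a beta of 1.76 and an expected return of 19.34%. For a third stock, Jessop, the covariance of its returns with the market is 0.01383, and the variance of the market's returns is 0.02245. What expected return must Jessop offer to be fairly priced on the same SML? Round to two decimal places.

MRP = (19.34% − 11.50%) / (1.76 − 0.79) = 8.0825%
R_f = 11.50% − 0.79 × 8.0825% = 5.1148%
β_Jessop = Cov / Var(R_m) = 0.01383 / 0.02245 = 0.6160
E(R_Jessop) = R_f + β × MRP = 5.1148% + 0.6160 × 8.0825% = 10.09%

10.09%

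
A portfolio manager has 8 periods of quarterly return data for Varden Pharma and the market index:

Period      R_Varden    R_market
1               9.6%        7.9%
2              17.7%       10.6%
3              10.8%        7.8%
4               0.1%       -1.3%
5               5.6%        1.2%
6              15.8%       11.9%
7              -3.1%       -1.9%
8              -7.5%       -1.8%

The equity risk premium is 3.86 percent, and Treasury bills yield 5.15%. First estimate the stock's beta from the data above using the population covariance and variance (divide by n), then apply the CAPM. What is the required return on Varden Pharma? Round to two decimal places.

Mean R_i = (9.6 + 17.7 + 10.8 + 0.1 + 5.6 + 15.8 − 3.1 − 7.5) / 8 = 6.1250%
Mean R_m = (7.9 + 10.6 + 7.8 − 1.3 + 1.2 + 11.9 − 1.9 − 1.8) / 8 = 4.3000%
Σ(R_i − R̄_i)(R_m − R̄_m) = 351.0000  ⇒  Cov = 351.0000 / 8 = 43.8750
Σ(R_m − R̄_m)² = 239.2800  ⇒  Var(R_m) = 239.2800 / 8 = 29.9100
β = Cov / Var(R_m) = 43.8750 / 29.9100 = 1.4669
E(R) = R_f + β × MRP = 5.15% + 1.4669 × 3.86% = 10.81%

10.81%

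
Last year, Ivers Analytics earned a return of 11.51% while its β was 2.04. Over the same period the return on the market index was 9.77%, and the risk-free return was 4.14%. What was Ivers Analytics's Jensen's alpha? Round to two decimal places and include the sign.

-4.12%

Market excess return = 9.77% − 4.14% = 5.63%
CAPM benchmark = R_f + β(R_m − R_f) = 4.14% + 2.04 × 5.63% = 15.6252%
α = actual − benchmark = 11.51% − 15.6252% = -4.12%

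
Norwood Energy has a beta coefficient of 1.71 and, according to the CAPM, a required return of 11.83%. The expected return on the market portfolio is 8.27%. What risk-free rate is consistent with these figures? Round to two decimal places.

E(R) = R_f + β(E(R_m) − R_f) = R_f(1 − β) + β·E(R_m)
11.83% = R_f × (1 − 1.71) + 1.71 × 8.27%
11.83% = R_f × -0.71 + 14.1417%
R_f = (11.83% − 14.1417%) / -0.71 = 3.26%

3.26%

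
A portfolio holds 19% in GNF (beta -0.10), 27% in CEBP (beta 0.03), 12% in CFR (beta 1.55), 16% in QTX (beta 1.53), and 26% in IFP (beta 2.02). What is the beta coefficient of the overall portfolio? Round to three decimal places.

β_P = Σ w_i β_i = 0.19×-0.10 + 0.27×0.03 + 0.12×1.55 + 0.16×1.53 + 0.26×2.02 = 0.9451

0.945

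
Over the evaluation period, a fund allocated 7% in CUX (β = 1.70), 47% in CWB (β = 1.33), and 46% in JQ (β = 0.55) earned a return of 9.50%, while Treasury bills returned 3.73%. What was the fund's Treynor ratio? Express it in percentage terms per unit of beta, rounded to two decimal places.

5.79%

β_P = 0.07×1.70 + 0.47×1.33 + 0.46×0.55 = 0.9971
Treynor = (R_P − R_f) / β_P = (9.50% − 3.73%) / 0.9971 = 5.77% / 0.9971 = 5.79%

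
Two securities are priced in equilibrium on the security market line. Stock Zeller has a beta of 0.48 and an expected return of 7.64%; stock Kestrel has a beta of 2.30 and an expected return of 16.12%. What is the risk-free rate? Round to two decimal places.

Both satisfy E(R) = R_f + β·MRP, so the slope of the SML is
MRP = (16.12% − 7.64%) / (2.30 − 0.48) = 8.48% / 1.82 = 4.6593%
R_f = E(R_Zeller) − β_Zeller·MRP = 7.64% − 0.48 × 4.6593% = 5.4035%

5.40%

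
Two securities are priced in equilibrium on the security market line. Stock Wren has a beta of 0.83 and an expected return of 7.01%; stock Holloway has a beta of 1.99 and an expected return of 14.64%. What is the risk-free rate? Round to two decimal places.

1.55%

Both satisfy E(R) = R_f + β·MRP, so the slope of the SML is
MRP = (14.64% − 7.01%) / (1.99 − 0.83) = 7.63% / 1.16 = 6.5776%
R_f = E(R_Wren) − β_Wren·MRP = 7.01% − 0.83 × 6.5776% = 1.5506%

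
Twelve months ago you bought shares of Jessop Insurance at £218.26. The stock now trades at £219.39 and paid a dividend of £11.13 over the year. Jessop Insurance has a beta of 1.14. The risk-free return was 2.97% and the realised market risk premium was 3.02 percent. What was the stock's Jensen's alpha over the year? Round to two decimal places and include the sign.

-0.80%

Realised HPR = (P1 + D1 − P0) / P0 = (219.39 + 11.13 − 218.26) / 218.26 = 12.26 / 218.26 = 5.6172%
CAPM required = R_f + β·MRP = 2.97% + 1.14 × 3.02% = 6.4128%
α = realised − required = 5.6172% − 6.4128% = -0.80%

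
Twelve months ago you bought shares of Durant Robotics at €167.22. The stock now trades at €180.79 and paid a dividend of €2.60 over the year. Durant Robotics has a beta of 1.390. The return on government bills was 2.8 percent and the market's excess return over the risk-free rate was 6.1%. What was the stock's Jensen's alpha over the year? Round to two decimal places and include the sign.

Realised HPR = (P1 + D1 − P0) / P0 = (180.79 + 2.60 − 167.22) / 167.22 = 16.17 / 167.22 = 9.6699%
CAPM required = R_f + β·MRP = 2.8% + 1.390 × 6.1% = 11.2790%
α = realised − required = 9.6699% − 11.2790% = -1.61%

-1.61%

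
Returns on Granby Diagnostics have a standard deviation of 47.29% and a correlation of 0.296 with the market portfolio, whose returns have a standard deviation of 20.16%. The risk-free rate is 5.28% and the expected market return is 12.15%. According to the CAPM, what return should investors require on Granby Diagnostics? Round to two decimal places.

10.05%

β = ρ × σ_i / σ_m = 0.296 × 47.29% / 20.16% = 0.6943
MRP = 12.15% − 5.28% = 6.87%
E(R) = 5.28% + 0.6943 × 6.87% = 10.05%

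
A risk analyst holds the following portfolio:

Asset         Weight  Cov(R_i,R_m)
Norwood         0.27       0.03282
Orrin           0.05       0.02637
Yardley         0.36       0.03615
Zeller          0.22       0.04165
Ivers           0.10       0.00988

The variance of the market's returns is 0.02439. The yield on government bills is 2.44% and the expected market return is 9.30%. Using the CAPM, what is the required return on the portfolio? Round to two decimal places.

β_Norwood = 0.03282 / 0.02439 = 1.3456
β_Orrin = 0.02637 / 0.02439 = 1.0812
β_Yardley = 0.03615 / 0.02439 = 1.4822
β_Zeller = 0.04165 / 0.02439 = 1.7077
β_Ivers = 0.00988 / 0.02439 = 0.4051
β_P = Σ w_i β_i = 0.27×1.3456 + 0.05×1.0812 + 0.36×1.4822 + 0.22×1.7077 + 0.10×0.4051 = 1.3672
MRP = 9.30% − 2.44% = 6.86%
E(R_P) = R_f + β_P × MRP = 2.44% + 1.3672 × 6.86% = 11.82%

11.82%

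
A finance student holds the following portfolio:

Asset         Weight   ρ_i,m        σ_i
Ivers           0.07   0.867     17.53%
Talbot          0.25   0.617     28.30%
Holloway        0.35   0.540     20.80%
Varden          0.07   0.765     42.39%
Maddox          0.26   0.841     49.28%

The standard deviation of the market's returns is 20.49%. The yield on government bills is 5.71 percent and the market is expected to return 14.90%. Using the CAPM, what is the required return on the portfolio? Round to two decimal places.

β_Ivers = 0.867 × 17.53% / 20.49% = 0.7418
β_Talbot = 0.617 × 28.30% / 20.49% = 0.8522
β_Holloway = 0.540 × 20.80% / 20.49% = 0.5482
β_Varden = 0.765 × 42.39% / 20.49% = 1.5826
β_Maddox = 0.841 × 49.28% / 20.49% = 2.0227
β_P = Σ w_i β_i = 0.07×0.7418 + 0.25×0.8522 + 0.35×0.5482 + 0.07×1.5826 + 0.26×2.0227 = 1.0935
MRP = 14.90% − 5.71% = 9.19%
E(R_P) = R_f + β_P × MRP = 5.71% + 1.0935 × 9.19% = 15.76%

15.76%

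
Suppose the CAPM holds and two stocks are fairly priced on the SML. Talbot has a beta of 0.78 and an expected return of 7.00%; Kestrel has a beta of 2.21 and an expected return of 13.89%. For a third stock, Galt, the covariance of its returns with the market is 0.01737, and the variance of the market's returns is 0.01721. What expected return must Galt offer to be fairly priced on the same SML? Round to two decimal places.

8.10%

MRP = (13.89% − 7.00%) / (2.21 − 0.78) = 4.8182%
R_f = 7.00% − 0.78 × 4.8182% = 3.2418%
β_Galt = Cov / Var(R_m) = 0.01737 / 0.01721 = 1.0093
E(R_Galt) = R_f + β × MRP = 3.2418% + 1.0093 × 4.8182% = 8.10%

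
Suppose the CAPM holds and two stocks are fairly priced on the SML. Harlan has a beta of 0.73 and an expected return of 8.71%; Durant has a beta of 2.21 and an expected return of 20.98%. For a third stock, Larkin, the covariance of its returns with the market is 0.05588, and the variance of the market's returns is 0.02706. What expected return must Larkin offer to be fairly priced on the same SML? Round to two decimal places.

19.78%

MRP = (20.98% − 8.71%) / (2.21 − 0.73) = 8.2905%
R_f = 8.71% − 0.73 × 8.2905% = 2.6579%
β_Larkin = Cov / Var(R_m) = 0.05588 / 0.02706 = 2.0650
E(R_Larkin) = R_f + β × MRP = 2.6579% + 2.0650 × 8.2905% = 19.78%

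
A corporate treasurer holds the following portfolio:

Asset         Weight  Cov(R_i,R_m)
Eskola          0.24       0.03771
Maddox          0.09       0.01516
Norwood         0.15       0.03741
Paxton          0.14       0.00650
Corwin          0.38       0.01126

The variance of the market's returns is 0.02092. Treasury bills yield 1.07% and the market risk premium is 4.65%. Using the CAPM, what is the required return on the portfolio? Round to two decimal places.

β_Eskola = 0.03771 / 0.02092 = 1.8026
β_Maddox = 0.01516 / 0.02092 = 0.7247
β_Norwood = 0.03741 / 0.02092 = 1.7882
β_Paxton = 0.00650 / 0.02092 = 0.3107
β_Corwin = 0.01126 / 0.02092 = 0.5382
β_P = Σ w_i β_i = 0.24×1.8026 + 0.09×0.7247 + 0.15×1.7882 + 0.14×0.3107 + 0.38×0.5382 = 1.0141
E(R_P) = R_f + β_P × MRP = 1.07% + 1.0141 × 4.65% = 5.79%

5.79%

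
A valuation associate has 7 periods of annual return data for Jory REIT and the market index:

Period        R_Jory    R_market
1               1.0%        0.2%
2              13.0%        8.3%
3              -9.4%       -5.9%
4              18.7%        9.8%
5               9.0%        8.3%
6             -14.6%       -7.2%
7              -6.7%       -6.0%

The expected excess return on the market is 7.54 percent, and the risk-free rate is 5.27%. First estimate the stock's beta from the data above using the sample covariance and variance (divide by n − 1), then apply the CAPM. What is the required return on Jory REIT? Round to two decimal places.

Mean R_i = (1.0 + 13.0 − 9.4 + 18.7 + 9.0 − 14.6 − 6.7) / 7 = 1.5714%
Mean R_m = (0.2 + 8.3 − 5.9 + 9.8 + 8.3 − 7.2 − 6.0) / 7 = 1.0714%
Σ(R_i − R̄_i)(R_m − R̄_m) = 555.0543  ⇒  Cov = 555.0543 / 6 = 92.5091
Σ(R_m − R̄_m)² = 348.4743  ⇒  Var(R_m) = 348.4743 / 6 = 58.0791
β = Cov / Var(R_m) = 92.5091 / 58.0791 = 1.5928
E(R) = R_f + β × MRP = 5.27% + 1.5928 × 7.54% = 17.28%

17.28%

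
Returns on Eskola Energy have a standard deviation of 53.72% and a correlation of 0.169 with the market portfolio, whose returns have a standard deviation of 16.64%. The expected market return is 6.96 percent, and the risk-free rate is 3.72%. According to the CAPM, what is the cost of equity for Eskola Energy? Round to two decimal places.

β = ρ × σ_i / σ_m = 0.169 × 53.72% / 16.64% = 0.5456
MRP = 6.96% − 3.72% = 3.24%
E(R) = 3.72% + 0.5456 × 3.24% = 5.49%

5.49%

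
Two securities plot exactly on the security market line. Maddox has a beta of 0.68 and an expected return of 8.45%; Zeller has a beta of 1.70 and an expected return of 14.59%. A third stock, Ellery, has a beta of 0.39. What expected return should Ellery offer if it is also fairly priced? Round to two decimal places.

MRP (SML slope) = (14.59% − 8.45%) / (1.70 − 0.68) = 6.14% / 1.02 = 6.0196%
R_f (intercept) = 8.45% − 0.68 × 6.0196% = 4.3567%
E(R_Ellery) = R_f + β × MRP = 4.3567% + 0.39 × 6.0196% = 6.70%

6.70%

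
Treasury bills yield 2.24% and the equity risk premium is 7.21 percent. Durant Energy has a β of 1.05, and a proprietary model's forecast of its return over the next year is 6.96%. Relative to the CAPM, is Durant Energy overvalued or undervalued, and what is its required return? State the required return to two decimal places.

Required return = R_f + β·MRP = 2.24% + 1.05 × 7.21% = 9.81%
Forecast 6.96% < required 9.81% → the stock plots below the SML → overvalued.

Overvalued; required return 9.81%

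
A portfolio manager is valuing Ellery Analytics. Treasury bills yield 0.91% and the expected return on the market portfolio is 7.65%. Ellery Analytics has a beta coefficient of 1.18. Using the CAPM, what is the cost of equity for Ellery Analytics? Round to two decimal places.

Market risk premium = E(R_m) − R_f = 7.65% − 0.91% = 6.74%
E(R) = R_f + β × MRP = 0.91% + 1.18 × 6.74% = 8.86%

8.86%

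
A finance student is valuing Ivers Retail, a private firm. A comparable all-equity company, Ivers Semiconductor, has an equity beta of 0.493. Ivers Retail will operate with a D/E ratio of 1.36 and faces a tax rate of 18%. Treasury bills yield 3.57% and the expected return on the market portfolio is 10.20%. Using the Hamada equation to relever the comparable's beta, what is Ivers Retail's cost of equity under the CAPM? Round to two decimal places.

β_L = β_U × [1 + (1 − t)(D/E)] = 0.493 × [1 + (1 − 0.18) × 1.36]
    = 0.493 × [1 + 0.82 × 1.36] = 0.493 × 2.1152 = 1.0428
MRP = 10.20% − 3.57% = 6.63%
E(R) = R_f + β_L × MRP = 3.57% + 1.0428 × 6.63% = 10.48%

10.48%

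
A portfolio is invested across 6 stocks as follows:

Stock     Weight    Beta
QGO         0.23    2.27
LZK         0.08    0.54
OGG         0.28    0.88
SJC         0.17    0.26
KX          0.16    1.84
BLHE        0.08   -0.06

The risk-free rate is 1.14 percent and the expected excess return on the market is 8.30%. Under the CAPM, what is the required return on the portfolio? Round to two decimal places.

β_P = Σ w_i β_i = 0.23×2.27 + 0.08×0.54 + 0.28×0.88 + 0.17×0.26 + 0.16×1.84 + 0.08×-0.06 = 1.1455
E(R_P) = R_f + β_P × MRP = 1.14% + 1.1455 × 8.30% = 10.65%

10.65%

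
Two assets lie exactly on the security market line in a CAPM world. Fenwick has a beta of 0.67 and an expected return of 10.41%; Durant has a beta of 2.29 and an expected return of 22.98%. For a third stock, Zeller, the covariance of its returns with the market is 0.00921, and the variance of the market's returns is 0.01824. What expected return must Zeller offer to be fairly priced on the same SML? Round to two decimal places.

MRP = (22.98% − 10.41%) / (2.29 − 0.67) = 7.7593%
R_f = 10.41% − 0.67 × 7.7593% = 5.2113%
β_Zeller = Cov / Var(R_m) = 0.00921 / 0.01824 = 0.5049
E(R_Zeller) = R_f + β × MRP = 5.2113% + 0.5049 × 7.7593% = 9.13%

9.13%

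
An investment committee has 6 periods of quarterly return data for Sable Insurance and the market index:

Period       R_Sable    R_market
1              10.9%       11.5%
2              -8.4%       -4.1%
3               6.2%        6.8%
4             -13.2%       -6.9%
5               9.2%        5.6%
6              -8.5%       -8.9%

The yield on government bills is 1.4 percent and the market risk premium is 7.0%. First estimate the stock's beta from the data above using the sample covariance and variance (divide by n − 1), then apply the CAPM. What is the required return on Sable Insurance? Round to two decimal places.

Mean R_i = (10.9 − 8.4 + 6.2 − 13.2 + 9.2 − 8.5) / 6 = -0.6333%
Mean R_m = (11.5 − 4.1 + 6.8 − 6.9 + 5.6 − 8.9) / 6 = 0.6667%
Σ(R_i − R̄_i)(R_m − R̄_m) = 422.7333  ⇒  Cov = 422.7333 / 5 = 84.5467
Σ(R_m − R̄_m)² = 350.8133  ⇒  Var(R_m) = 350.8133 / 5 = 70.1627
β = Cov / Var(R_m) = 84.5467 / 70.1627 = 1.2050
E(R) = R_f + β × MRP = 1.4% + 1.2050 × 7.0% = 9.84%

9.84%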